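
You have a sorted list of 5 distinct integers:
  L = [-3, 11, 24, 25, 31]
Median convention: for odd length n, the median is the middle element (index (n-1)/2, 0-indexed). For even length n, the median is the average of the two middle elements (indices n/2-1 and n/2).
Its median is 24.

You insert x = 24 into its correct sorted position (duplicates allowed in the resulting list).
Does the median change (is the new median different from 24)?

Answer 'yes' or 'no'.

Old median = 24
Insert x = 24
New median = 24
Changed? no

Answer: no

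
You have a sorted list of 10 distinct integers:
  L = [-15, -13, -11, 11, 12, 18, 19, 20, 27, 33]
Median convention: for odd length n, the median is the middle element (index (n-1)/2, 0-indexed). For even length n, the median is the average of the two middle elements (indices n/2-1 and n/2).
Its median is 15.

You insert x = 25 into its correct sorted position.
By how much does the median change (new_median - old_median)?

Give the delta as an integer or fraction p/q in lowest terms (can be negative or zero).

Old median = 15
After inserting x = 25: new sorted = [-15, -13, -11, 11, 12, 18, 19, 20, 25, 27, 33]
New median = 18
Delta = 18 - 15 = 3

Answer: 3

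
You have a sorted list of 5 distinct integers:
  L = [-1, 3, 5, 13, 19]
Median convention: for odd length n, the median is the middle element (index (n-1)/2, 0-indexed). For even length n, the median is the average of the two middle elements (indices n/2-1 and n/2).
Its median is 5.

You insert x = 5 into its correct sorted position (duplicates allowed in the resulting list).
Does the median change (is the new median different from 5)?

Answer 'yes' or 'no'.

Answer: no

Derivation:
Old median = 5
Insert x = 5
New median = 5
Changed? no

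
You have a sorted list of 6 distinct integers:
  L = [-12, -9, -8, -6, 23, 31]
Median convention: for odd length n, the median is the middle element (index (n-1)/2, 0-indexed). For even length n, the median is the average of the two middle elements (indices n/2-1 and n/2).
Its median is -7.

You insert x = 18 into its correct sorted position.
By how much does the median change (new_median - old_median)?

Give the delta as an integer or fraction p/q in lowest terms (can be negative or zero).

Old median = -7
After inserting x = 18: new sorted = [-12, -9, -8, -6, 18, 23, 31]
New median = -6
Delta = -6 - -7 = 1

Answer: 1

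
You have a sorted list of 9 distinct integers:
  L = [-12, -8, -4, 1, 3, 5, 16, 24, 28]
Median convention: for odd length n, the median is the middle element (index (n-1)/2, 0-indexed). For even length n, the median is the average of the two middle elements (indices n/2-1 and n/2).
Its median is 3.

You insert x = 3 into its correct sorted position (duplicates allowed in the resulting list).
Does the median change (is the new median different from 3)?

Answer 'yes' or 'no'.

Old median = 3
Insert x = 3
New median = 3
Changed? no

Answer: no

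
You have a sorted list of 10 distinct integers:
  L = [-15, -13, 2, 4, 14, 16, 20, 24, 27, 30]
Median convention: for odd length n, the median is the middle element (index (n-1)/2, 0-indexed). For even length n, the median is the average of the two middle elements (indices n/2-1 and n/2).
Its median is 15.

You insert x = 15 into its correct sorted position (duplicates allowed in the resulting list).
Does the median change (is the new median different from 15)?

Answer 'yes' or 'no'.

Answer: no

Derivation:
Old median = 15
Insert x = 15
New median = 15
Changed? no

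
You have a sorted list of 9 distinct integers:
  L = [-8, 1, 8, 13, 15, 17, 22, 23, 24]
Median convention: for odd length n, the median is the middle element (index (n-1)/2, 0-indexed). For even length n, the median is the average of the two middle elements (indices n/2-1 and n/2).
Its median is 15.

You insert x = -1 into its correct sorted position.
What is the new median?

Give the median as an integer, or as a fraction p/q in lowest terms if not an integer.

Answer: 14

Derivation:
Old list (sorted, length 9): [-8, 1, 8, 13, 15, 17, 22, 23, 24]
Old median = 15
Insert x = -1
Old length odd (9). Middle was index 4 = 15.
New length even (10). New median = avg of two middle elements.
x = -1: 1 elements are < x, 8 elements are > x.
New sorted list: [-8, -1, 1, 8, 13, 15, 17, 22, 23, 24]
New median = 14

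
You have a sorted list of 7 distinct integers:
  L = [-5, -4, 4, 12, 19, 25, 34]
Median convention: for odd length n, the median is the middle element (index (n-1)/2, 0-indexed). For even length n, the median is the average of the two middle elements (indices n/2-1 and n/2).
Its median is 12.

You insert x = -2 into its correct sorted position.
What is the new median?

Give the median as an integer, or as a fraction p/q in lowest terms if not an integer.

Answer: 8

Derivation:
Old list (sorted, length 7): [-5, -4, 4, 12, 19, 25, 34]
Old median = 12
Insert x = -2
Old length odd (7). Middle was index 3 = 12.
New length even (8). New median = avg of two middle elements.
x = -2: 2 elements are < x, 5 elements are > x.
New sorted list: [-5, -4, -2, 4, 12, 19, 25, 34]
New median = 8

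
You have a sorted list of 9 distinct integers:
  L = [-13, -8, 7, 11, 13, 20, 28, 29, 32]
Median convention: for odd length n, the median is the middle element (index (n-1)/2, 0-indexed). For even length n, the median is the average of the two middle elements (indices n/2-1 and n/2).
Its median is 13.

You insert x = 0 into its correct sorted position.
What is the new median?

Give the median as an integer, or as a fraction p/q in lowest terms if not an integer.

Answer: 12

Derivation:
Old list (sorted, length 9): [-13, -8, 7, 11, 13, 20, 28, 29, 32]
Old median = 13
Insert x = 0
Old length odd (9). Middle was index 4 = 13.
New length even (10). New median = avg of two middle elements.
x = 0: 2 elements are < x, 7 elements are > x.
New sorted list: [-13, -8, 0, 7, 11, 13, 20, 28, 29, 32]
New median = 12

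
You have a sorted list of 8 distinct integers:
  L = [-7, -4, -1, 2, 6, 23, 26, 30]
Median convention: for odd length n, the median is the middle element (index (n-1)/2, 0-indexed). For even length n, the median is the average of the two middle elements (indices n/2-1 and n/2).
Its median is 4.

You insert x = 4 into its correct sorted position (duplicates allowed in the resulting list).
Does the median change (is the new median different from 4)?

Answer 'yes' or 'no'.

Old median = 4
Insert x = 4
New median = 4
Changed? no

Answer: no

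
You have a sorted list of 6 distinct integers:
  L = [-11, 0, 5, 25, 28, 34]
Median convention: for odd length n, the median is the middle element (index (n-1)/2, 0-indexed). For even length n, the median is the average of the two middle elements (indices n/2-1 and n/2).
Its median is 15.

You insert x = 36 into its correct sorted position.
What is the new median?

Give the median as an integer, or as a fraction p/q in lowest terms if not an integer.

Old list (sorted, length 6): [-11, 0, 5, 25, 28, 34]
Old median = 15
Insert x = 36
Old length even (6). Middle pair: indices 2,3 = 5,25.
New length odd (7). New median = single middle element.
x = 36: 6 elements are < x, 0 elements are > x.
New sorted list: [-11, 0, 5, 25, 28, 34, 36]
New median = 25

Answer: 25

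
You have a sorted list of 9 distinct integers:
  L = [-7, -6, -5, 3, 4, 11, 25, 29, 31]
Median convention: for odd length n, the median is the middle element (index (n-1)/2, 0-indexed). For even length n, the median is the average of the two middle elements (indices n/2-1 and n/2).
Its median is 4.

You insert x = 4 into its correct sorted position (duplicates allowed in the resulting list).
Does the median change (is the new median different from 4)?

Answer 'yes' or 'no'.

Answer: no

Derivation:
Old median = 4
Insert x = 4
New median = 4
Changed? no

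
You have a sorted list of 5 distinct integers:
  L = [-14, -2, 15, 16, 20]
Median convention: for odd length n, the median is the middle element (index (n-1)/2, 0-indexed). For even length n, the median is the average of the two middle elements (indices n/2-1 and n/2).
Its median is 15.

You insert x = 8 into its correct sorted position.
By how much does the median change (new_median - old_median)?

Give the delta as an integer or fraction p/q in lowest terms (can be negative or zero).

Answer: -7/2

Derivation:
Old median = 15
After inserting x = 8: new sorted = [-14, -2, 8, 15, 16, 20]
New median = 23/2
Delta = 23/2 - 15 = -7/2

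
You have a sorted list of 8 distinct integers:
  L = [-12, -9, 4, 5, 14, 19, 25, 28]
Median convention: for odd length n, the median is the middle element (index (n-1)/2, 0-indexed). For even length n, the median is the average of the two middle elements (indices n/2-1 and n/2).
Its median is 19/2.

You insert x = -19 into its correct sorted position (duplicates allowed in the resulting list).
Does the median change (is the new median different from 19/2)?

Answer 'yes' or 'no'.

Answer: yes

Derivation:
Old median = 19/2
Insert x = -19
New median = 5
Changed? yes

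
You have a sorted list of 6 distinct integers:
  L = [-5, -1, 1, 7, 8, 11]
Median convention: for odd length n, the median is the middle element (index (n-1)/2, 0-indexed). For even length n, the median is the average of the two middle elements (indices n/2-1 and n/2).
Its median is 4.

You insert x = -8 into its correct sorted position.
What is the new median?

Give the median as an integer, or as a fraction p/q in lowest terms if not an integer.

Old list (sorted, length 6): [-5, -1, 1, 7, 8, 11]
Old median = 4
Insert x = -8
Old length even (6). Middle pair: indices 2,3 = 1,7.
New length odd (7). New median = single middle element.
x = -8: 0 elements are < x, 6 elements are > x.
New sorted list: [-8, -5, -1, 1, 7, 8, 11]
New median = 1

Answer: 1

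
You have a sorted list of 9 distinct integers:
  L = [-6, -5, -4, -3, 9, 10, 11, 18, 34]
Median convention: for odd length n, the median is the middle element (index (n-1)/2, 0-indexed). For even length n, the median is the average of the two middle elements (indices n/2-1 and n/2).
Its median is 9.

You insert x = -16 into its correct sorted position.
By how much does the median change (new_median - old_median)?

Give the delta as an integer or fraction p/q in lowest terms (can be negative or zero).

Answer: -6

Derivation:
Old median = 9
After inserting x = -16: new sorted = [-16, -6, -5, -4, -3, 9, 10, 11, 18, 34]
New median = 3
Delta = 3 - 9 = -6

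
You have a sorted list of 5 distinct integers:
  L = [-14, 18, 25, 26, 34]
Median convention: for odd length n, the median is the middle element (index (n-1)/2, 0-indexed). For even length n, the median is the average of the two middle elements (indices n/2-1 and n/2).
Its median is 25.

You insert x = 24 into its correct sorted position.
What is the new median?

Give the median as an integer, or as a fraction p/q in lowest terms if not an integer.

Answer: 49/2

Derivation:
Old list (sorted, length 5): [-14, 18, 25, 26, 34]
Old median = 25
Insert x = 24
Old length odd (5). Middle was index 2 = 25.
New length even (6). New median = avg of two middle elements.
x = 24: 2 elements are < x, 3 elements are > x.
New sorted list: [-14, 18, 24, 25, 26, 34]
New median = 49/2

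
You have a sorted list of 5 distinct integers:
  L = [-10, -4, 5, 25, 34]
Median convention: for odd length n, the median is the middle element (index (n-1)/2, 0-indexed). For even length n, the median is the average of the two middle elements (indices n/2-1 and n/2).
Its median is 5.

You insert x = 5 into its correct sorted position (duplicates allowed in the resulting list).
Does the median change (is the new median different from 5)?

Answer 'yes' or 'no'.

Answer: no

Derivation:
Old median = 5
Insert x = 5
New median = 5
Changed? no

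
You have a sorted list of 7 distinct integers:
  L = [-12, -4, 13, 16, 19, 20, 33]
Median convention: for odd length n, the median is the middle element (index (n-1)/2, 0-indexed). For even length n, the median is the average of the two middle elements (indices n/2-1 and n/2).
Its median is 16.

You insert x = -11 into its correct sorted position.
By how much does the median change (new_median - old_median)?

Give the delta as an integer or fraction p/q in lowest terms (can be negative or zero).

Answer: -3/2

Derivation:
Old median = 16
After inserting x = -11: new sorted = [-12, -11, -4, 13, 16, 19, 20, 33]
New median = 29/2
Delta = 29/2 - 16 = -3/2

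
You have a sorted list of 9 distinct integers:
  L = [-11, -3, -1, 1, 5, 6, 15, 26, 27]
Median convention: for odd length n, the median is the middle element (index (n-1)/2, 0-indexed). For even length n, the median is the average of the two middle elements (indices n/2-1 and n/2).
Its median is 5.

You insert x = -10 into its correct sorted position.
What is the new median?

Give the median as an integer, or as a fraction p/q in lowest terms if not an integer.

Old list (sorted, length 9): [-11, -3, -1, 1, 5, 6, 15, 26, 27]
Old median = 5
Insert x = -10
Old length odd (9). Middle was index 4 = 5.
New length even (10). New median = avg of two middle elements.
x = -10: 1 elements are < x, 8 elements are > x.
New sorted list: [-11, -10, -3, -1, 1, 5, 6, 15, 26, 27]
New median = 3

Answer: 3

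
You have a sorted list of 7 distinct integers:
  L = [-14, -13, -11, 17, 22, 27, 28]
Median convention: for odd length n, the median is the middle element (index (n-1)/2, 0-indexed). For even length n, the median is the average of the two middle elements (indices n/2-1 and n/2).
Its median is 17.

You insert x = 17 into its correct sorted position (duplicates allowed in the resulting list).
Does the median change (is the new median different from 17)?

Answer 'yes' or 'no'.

Answer: no

Derivation:
Old median = 17
Insert x = 17
New median = 17
Changed? no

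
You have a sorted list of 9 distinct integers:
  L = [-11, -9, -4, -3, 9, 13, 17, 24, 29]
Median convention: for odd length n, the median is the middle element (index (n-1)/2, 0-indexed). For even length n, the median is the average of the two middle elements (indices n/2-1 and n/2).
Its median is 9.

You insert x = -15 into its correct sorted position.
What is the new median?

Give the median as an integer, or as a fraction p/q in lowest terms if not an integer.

Answer: 3

Derivation:
Old list (sorted, length 9): [-11, -9, -4, -3, 9, 13, 17, 24, 29]
Old median = 9
Insert x = -15
Old length odd (9). Middle was index 4 = 9.
New length even (10). New median = avg of two middle elements.
x = -15: 0 elements are < x, 9 elements are > x.
New sorted list: [-15, -11, -9, -4, -3, 9, 13, 17, 24, 29]
New median = 3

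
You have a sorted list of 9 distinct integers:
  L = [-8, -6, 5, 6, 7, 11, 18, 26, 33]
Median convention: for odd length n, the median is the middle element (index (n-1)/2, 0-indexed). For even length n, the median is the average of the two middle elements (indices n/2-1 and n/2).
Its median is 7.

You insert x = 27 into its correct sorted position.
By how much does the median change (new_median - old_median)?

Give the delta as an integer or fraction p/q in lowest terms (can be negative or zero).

Answer: 2

Derivation:
Old median = 7
After inserting x = 27: new sorted = [-8, -6, 5, 6, 7, 11, 18, 26, 27, 33]
New median = 9
Delta = 9 - 7 = 2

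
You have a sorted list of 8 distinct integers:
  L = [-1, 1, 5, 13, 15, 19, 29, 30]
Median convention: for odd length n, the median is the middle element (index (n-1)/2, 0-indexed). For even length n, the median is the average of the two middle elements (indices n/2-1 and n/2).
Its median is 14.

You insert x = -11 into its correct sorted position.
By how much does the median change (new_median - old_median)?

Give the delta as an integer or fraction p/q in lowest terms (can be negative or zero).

Old median = 14
After inserting x = -11: new sorted = [-11, -1, 1, 5, 13, 15, 19, 29, 30]
New median = 13
Delta = 13 - 14 = -1

Answer: -1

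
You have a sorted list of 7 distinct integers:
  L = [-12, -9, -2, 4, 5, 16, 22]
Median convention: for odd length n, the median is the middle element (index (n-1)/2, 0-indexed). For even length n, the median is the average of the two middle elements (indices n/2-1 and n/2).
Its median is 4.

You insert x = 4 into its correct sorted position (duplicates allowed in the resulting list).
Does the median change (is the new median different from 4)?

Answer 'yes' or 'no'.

Old median = 4
Insert x = 4
New median = 4
Changed? no

Answer: no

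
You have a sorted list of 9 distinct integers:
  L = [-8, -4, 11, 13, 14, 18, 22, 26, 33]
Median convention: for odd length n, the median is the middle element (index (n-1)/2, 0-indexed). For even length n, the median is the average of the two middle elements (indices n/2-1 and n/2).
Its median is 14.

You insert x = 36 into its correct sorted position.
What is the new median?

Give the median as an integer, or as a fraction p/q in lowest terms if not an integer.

Old list (sorted, length 9): [-8, -4, 11, 13, 14, 18, 22, 26, 33]
Old median = 14
Insert x = 36
Old length odd (9). Middle was index 4 = 14.
New length even (10). New median = avg of two middle elements.
x = 36: 9 elements are < x, 0 elements are > x.
New sorted list: [-8, -4, 11, 13, 14, 18, 22, 26, 33, 36]
New median = 16

Answer: 16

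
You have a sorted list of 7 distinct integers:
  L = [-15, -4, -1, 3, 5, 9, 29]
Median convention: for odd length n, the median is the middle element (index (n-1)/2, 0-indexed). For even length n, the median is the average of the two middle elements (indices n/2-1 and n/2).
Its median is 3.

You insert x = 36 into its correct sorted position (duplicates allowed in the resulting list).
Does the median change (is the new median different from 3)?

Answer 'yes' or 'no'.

Answer: yes

Derivation:
Old median = 3
Insert x = 36
New median = 4
Changed? yes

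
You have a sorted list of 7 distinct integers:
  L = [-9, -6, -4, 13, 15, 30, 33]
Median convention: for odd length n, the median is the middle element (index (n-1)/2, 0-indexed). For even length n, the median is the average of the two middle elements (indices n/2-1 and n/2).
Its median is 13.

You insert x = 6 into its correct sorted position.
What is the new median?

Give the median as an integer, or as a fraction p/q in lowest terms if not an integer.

Answer: 19/2

Derivation:
Old list (sorted, length 7): [-9, -6, -4, 13, 15, 30, 33]
Old median = 13
Insert x = 6
Old length odd (7). Middle was index 3 = 13.
New length even (8). New median = avg of two middle elements.
x = 6: 3 elements are < x, 4 elements are > x.
New sorted list: [-9, -6, -4, 6, 13, 15, 30, 33]
New median = 19/2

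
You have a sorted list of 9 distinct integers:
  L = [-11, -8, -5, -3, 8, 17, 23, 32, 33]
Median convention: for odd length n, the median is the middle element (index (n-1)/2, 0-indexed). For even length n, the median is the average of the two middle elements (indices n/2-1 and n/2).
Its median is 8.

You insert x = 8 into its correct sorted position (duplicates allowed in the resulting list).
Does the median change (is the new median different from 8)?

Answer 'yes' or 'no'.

Answer: no

Derivation:
Old median = 8
Insert x = 8
New median = 8
Changed? no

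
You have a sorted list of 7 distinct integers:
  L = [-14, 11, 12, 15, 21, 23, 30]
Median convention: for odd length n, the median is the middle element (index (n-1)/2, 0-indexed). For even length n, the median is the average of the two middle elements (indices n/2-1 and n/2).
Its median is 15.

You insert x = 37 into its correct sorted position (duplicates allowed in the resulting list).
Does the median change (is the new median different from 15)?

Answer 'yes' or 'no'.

Old median = 15
Insert x = 37
New median = 18
Changed? yes

Answer: yes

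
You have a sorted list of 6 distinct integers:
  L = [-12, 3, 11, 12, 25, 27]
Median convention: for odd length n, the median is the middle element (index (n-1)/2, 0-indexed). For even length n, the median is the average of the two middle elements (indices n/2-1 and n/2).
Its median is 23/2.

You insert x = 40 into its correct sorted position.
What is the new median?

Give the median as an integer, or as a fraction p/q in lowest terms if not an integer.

Answer: 12

Derivation:
Old list (sorted, length 6): [-12, 3, 11, 12, 25, 27]
Old median = 23/2
Insert x = 40
Old length even (6). Middle pair: indices 2,3 = 11,12.
New length odd (7). New median = single middle element.
x = 40: 6 elements are < x, 0 elements are > x.
New sorted list: [-12, 3, 11, 12, 25, 27, 40]
New median = 12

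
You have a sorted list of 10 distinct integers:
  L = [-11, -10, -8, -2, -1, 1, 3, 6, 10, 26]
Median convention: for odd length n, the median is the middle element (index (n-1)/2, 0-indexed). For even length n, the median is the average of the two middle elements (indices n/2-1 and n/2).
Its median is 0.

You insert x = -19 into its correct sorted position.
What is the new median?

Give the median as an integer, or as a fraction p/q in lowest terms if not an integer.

Old list (sorted, length 10): [-11, -10, -8, -2, -1, 1, 3, 6, 10, 26]
Old median = 0
Insert x = -19
Old length even (10). Middle pair: indices 4,5 = -1,1.
New length odd (11). New median = single middle element.
x = -19: 0 elements are < x, 10 elements are > x.
New sorted list: [-19, -11, -10, -8, -2, -1, 1, 3, 6, 10, 26]
New median = -1

Answer: -1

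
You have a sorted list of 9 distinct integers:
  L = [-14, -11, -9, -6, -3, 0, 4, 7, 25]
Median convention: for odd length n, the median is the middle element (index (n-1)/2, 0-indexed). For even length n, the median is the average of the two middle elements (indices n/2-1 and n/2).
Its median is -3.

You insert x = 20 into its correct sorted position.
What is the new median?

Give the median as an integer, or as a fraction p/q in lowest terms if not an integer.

Answer: -3/2

Derivation:
Old list (sorted, length 9): [-14, -11, -9, -6, -3, 0, 4, 7, 25]
Old median = -3
Insert x = 20
Old length odd (9). Middle was index 4 = -3.
New length even (10). New median = avg of two middle elements.
x = 20: 8 elements are < x, 1 elements are > x.
New sorted list: [-14, -11, -9, -6, -3, 0, 4, 7, 20, 25]
New median = -3/2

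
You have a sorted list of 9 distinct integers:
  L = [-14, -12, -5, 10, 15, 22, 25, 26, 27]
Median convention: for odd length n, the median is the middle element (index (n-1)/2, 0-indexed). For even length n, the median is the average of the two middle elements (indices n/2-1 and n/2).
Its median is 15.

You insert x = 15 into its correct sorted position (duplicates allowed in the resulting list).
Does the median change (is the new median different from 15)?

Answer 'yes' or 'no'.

Old median = 15
Insert x = 15
New median = 15
Changed? no

Answer: no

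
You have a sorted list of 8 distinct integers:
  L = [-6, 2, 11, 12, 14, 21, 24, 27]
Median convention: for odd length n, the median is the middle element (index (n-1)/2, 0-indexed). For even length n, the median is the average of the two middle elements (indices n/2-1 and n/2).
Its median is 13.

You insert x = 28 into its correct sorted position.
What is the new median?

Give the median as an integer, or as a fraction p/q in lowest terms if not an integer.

Answer: 14

Derivation:
Old list (sorted, length 8): [-6, 2, 11, 12, 14, 21, 24, 27]
Old median = 13
Insert x = 28
Old length even (8). Middle pair: indices 3,4 = 12,14.
New length odd (9). New median = single middle element.
x = 28: 8 elements are < x, 0 elements are > x.
New sorted list: [-6, 2, 11, 12, 14, 21, 24, 27, 28]
New median = 14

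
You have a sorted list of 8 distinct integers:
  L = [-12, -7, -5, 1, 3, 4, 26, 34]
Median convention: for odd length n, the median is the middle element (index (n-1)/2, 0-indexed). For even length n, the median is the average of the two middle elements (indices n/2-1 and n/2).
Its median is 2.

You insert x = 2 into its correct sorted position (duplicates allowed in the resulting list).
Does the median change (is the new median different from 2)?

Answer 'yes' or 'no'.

Answer: no

Derivation:
Old median = 2
Insert x = 2
New median = 2
Changed? no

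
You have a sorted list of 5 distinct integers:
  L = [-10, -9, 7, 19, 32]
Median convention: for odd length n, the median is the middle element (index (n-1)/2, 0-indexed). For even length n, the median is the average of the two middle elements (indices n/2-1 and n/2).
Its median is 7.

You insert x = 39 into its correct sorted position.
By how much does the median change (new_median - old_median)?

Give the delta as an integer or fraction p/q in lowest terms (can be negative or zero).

Old median = 7
After inserting x = 39: new sorted = [-10, -9, 7, 19, 32, 39]
New median = 13
Delta = 13 - 7 = 6

Answer: 6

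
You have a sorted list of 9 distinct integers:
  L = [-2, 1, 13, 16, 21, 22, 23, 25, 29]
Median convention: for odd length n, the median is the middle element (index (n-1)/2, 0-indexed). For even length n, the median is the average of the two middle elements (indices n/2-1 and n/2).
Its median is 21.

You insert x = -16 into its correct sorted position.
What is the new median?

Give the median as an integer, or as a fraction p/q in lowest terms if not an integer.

Answer: 37/2

Derivation:
Old list (sorted, length 9): [-2, 1, 13, 16, 21, 22, 23, 25, 29]
Old median = 21
Insert x = -16
Old length odd (9). Middle was index 4 = 21.
New length even (10). New median = avg of two middle elements.
x = -16: 0 elements are < x, 9 elements are > x.
New sorted list: [-16, -2, 1, 13, 16, 21, 22, 23, 25, 29]
New median = 37/2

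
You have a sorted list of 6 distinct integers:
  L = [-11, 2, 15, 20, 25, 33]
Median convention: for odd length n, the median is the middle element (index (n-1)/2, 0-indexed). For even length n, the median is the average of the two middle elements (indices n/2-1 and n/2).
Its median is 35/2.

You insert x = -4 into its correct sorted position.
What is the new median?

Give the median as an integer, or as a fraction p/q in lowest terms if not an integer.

Answer: 15

Derivation:
Old list (sorted, length 6): [-11, 2, 15, 20, 25, 33]
Old median = 35/2
Insert x = -4
Old length even (6). Middle pair: indices 2,3 = 15,20.
New length odd (7). New median = single middle element.
x = -4: 1 elements are < x, 5 elements are > x.
New sorted list: [-11, -4, 2, 15, 20, 25, 33]
New median = 15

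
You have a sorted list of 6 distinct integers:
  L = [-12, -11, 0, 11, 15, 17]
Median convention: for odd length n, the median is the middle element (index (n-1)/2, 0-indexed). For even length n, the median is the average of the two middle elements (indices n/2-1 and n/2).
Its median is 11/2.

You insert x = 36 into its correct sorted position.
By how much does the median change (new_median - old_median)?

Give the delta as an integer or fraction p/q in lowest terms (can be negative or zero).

Answer: 11/2

Derivation:
Old median = 11/2
After inserting x = 36: new sorted = [-12, -11, 0, 11, 15, 17, 36]
New median = 11
Delta = 11 - 11/2 = 11/2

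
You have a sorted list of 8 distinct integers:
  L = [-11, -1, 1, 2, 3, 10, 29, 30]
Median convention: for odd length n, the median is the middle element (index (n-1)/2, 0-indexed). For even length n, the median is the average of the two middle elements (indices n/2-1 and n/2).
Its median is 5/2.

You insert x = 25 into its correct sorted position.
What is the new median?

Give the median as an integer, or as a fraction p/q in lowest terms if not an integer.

Old list (sorted, length 8): [-11, -1, 1, 2, 3, 10, 29, 30]
Old median = 5/2
Insert x = 25
Old length even (8). Middle pair: indices 3,4 = 2,3.
New length odd (9). New median = single middle element.
x = 25: 6 elements are < x, 2 elements are > x.
New sorted list: [-11, -1, 1, 2, 3, 10, 25, 29, 30]
New median = 3

Answer: 3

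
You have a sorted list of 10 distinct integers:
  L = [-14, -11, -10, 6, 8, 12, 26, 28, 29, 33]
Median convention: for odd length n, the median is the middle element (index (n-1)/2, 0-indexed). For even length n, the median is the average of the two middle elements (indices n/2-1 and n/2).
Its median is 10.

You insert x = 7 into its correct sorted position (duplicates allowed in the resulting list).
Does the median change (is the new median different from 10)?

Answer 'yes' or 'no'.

Old median = 10
Insert x = 7
New median = 8
Changed? yes

Answer: yes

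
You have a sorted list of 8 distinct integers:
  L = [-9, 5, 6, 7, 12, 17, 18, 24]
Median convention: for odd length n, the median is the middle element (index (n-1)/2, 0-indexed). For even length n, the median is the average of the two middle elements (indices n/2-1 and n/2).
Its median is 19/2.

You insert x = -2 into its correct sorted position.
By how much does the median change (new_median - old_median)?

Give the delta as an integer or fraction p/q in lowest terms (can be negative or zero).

Answer: -5/2

Derivation:
Old median = 19/2
After inserting x = -2: new sorted = [-9, -2, 5, 6, 7, 12, 17, 18, 24]
New median = 7
Delta = 7 - 19/2 = -5/2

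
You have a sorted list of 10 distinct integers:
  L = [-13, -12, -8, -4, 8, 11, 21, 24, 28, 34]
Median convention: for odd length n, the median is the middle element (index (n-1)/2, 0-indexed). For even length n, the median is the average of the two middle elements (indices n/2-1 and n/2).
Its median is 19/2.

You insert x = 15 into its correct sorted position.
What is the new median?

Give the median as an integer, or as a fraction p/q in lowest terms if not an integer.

Answer: 11

Derivation:
Old list (sorted, length 10): [-13, -12, -8, -4, 8, 11, 21, 24, 28, 34]
Old median = 19/2
Insert x = 15
Old length even (10). Middle pair: indices 4,5 = 8,11.
New length odd (11). New median = single middle element.
x = 15: 6 elements are < x, 4 elements are > x.
New sorted list: [-13, -12, -8, -4, 8, 11, 15, 21, 24, 28, 34]
New median = 11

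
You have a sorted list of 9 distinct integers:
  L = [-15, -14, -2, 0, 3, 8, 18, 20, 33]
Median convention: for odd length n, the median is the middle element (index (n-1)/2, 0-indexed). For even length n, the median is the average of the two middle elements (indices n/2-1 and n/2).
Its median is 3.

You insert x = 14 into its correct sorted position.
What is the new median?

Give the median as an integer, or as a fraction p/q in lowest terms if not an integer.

Old list (sorted, length 9): [-15, -14, -2, 0, 3, 8, 18, 20, 33]
Old median = 3
Insert x = 14
Old length odd (9). Middle was index 4 = 3.
New length even (10). New median = avg of two middle elements.
x = 14: 6 elements are < x, 3 elements are > x.
New sorted list: [-15, -14, -2, 0, 3, 8, 14, 18, 20, 33]
New median = 11/2

Answer: 11/2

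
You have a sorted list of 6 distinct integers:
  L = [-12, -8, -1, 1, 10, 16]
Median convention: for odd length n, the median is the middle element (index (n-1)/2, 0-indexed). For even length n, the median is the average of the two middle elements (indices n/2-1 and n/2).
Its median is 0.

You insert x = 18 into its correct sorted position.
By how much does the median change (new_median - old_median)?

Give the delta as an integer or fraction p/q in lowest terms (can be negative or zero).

Answer: 1

Derivation:
Old median = 0
After inserting x = 18: new sorted = [-12, -8, -1, 1, 10, 16, 18]
New median = 1
Delta = 1 - 0 = 1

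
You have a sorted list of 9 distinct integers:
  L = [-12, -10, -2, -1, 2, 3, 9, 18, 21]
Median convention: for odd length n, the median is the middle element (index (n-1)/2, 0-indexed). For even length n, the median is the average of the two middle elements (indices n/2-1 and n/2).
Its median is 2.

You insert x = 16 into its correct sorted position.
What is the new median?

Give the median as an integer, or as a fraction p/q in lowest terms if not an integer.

Answer: 5/2

Derivation:
Old list (sorted, length 9): [-12, -10, -2, -1, 2, 3, 9, 18, 21]
Old median = 2
Insert x = 16
Old length odd (9). Middle was index 4 = 2.
New length even (10). New median = avg of two middle elements.
x = 16: 7 elements are < x, 2 elements are > x.
New sorted list: [-12, -10, -2, -1, 2, 3, 9, 16, 18, 21]
New median = 5/2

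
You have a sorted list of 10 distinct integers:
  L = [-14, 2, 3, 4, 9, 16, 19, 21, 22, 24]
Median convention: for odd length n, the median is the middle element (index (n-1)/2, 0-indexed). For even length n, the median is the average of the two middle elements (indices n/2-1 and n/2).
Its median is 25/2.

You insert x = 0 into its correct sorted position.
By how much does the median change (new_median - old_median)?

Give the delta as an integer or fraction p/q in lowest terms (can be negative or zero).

Answer: -7/2

Derivation:
Old median = 25/2
After inserting x = 0: new sorted = [-14, 0, 2, 3, 4, 9, 16, 19, 21, 22, 24]
New median = 9
Delta = 9 - 25/2 = -7/2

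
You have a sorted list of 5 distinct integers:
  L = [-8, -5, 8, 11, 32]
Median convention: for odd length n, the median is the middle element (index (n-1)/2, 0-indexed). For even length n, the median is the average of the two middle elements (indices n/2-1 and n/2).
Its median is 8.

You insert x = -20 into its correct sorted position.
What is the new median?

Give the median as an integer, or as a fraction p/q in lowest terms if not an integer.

Answer: 3/2

Derivation:
Old list (sorted, length 5): [-8, -5, 8, 11, 32]
Old median = 8
Insert x = -20
Old length odd (5). Middle was index 2 = 8.
New length even (6). New median = avg of two middle elements.
x = -20: 0 elements are < x, 5 elements are > x.
New sorted list: [-20, -8, -5, 8, 11, 32]
New median = 3/2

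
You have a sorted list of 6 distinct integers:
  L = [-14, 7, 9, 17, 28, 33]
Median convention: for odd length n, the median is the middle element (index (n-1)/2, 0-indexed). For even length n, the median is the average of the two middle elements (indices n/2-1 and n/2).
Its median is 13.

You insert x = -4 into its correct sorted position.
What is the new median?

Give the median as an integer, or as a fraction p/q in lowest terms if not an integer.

Answer: 9

Derivation:
Old list (sorted, length 6): [-14, 7, 9, 17, 28, 33]
Old median = 13
Insert x = -4
Old length even (6). Middle pair: indices 2,3 = 9,17.
New length odd (7). New median = single middle element.
x = -4: 1 elements are < x, 5 elements are > x.
New sorted list: [-14, -4, 7, 9, 17, 28, 33]
New median = 9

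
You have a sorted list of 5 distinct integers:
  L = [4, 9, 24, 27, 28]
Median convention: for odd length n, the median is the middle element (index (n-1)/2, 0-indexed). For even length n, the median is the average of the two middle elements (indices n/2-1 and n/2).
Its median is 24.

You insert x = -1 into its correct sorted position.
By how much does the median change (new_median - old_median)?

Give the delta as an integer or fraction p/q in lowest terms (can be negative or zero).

Old median = 24
After inserting x = -1: new sorted = [-1, 4, 9, 24, 27, 28]
New median = 33/2
Delta = 33/2 - 24 = -15/2

Answer: -15/2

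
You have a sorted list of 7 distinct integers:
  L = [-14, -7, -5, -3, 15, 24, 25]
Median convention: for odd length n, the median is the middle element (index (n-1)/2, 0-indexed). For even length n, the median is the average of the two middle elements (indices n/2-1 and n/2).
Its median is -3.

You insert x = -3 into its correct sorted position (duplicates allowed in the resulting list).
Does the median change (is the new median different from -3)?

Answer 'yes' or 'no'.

Old median = -3
Insert x = -3
New median = -3
Changed? no

Answer: no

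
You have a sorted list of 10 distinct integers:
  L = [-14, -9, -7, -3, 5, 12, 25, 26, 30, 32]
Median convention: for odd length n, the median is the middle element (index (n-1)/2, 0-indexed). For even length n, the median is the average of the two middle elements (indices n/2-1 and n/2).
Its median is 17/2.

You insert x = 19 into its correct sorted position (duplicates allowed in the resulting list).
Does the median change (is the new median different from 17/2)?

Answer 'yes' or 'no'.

Answer: yes

Derivation:
Old median = 17/2
Insert x = 19
New median = 12
Changed? yes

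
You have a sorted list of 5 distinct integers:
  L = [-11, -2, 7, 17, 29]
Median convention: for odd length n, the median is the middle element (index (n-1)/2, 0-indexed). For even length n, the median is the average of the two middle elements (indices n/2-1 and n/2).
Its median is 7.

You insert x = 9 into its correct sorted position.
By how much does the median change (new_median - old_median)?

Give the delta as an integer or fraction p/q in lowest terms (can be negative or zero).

Old median = 7
After inserting x = 9: new sorted = [-11, -2, 7, 9, 17, 29]
New median = 8
Delta = 8 - 7 = 1

Answer: 1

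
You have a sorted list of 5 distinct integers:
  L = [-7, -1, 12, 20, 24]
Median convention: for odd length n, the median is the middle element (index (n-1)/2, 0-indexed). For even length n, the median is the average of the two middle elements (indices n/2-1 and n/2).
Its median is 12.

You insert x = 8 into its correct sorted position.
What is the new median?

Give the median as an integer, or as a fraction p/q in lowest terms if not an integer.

Answer: 10

Derivation:
Old list (sorted, length 5): [-7, -1, 12, 20, 24]
Old median = 12
Insert x = 8
Old length odd (5). Middle was index 2 = 12.
New length even (6). New median = avg of two middle elements.
x = 8: 2 elements are < x, 3 elements are > x.
New sorted list: [-7, -1, 8, 12, 20, 24]
New median = 10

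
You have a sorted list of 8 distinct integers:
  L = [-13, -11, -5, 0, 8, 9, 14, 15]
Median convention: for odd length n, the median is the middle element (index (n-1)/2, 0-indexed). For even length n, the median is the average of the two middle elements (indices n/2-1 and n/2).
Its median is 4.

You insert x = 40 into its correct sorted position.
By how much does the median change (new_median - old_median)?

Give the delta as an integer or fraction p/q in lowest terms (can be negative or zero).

Answer: 4

Derivation:
Old median = 4
After inserting x = 40: new sorted = [-13, -11, -5, 0, 8, 9, 14, 15, 40]
New median = 8
Delta = 8 - 4 = 4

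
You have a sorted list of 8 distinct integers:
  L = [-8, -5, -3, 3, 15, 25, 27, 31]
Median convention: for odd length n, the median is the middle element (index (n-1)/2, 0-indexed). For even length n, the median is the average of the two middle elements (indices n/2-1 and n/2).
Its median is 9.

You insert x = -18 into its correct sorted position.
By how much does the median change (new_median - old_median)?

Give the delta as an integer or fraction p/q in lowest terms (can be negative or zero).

Old median = 9
After inserting x = -18: new sorted = [-18, -8, -5, -3, 3, 15, 25, 27, 31]
New median = 3
Delta = 3 - 9 = -6

Answer: -6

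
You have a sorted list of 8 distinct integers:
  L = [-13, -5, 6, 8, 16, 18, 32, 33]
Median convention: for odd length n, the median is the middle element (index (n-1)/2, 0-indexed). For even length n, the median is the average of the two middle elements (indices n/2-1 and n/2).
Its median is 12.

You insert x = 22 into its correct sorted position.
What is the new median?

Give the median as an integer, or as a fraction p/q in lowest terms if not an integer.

Old list (sorted, length 8): [-13, -5, 6, 8, 16, 18, 32, 33]
Old median = 12
Insert x = 22
Old length even (8). Middle pair: indices 3,4 = 8,16.
New length odd (9). New median = single middle element.
x = 22: 6 elements are < x, 2 elements are > x.
New sorted list: [-13, -5, 6, 8, 16, 18, 22, 32, 33]
New median = 16

Answer: 16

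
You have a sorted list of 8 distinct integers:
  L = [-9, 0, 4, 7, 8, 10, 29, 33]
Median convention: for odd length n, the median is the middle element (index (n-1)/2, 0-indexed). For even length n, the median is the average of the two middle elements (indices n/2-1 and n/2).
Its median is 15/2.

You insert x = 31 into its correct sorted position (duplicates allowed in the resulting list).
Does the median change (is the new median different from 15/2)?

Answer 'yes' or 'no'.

Old median = 15/2
Insert x = 31
New median = 8
Changed? yes

Answer: yes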